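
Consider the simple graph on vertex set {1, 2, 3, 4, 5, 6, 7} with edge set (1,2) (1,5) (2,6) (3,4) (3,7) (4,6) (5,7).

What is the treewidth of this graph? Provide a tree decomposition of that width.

Treewidth 2.
One such decomposition:
Bags: B1 = {1, 5, 7}  B2 = {1, 3, 7}  B3 = {1, 3, 4}  B4 = {1, 4, 6}  B5 = {1, 2, 6}
Tree: B1–B2, B2–B3, B3–B4, B4–B5

Every bag has size at most 3, so the width is 3 − 1 = 2 and tw(G) ≤ 2. The edges 1–5–7–3–4–6–2–1 form a cycle, so G is not a tree and its treewidth is at least 2. Combining the bounds, tw(G) = 2.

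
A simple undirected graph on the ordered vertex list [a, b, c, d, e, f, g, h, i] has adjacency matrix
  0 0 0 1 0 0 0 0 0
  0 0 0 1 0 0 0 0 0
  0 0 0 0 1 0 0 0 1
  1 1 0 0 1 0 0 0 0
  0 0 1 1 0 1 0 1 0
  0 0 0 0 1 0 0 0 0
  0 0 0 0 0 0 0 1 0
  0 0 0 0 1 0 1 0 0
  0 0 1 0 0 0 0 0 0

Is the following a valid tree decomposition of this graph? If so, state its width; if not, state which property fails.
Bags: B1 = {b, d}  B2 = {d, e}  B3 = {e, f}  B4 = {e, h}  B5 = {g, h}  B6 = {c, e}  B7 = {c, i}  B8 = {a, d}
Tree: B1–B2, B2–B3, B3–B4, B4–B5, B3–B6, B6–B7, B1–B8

Every vertex of G appears in some bag (union = {a, b, c, d, e, f, g, h, i}); every edge is covered by a bag; and for each vertex v the set of bags containing v is connected in the bag tree. The decomposition is therefore valid. The largest bag has 2 vertices, so the width is 1.

Yes; width 1.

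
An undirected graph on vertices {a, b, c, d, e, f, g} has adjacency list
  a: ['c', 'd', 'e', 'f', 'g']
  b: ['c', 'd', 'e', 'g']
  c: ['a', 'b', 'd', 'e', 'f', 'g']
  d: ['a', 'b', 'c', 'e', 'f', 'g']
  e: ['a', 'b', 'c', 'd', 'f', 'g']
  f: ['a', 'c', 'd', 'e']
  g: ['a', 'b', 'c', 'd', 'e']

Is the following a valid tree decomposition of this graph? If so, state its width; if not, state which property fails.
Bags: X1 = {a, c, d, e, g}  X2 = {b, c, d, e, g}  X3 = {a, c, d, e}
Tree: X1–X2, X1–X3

No — vertex f appears in no bag.

A tree decomposition must satisfy three properties: every vertex lies in some bag; for every edge, both endpoints lie together in some bag; and for every vertex, the bags containing it form a connected subtree. Here vertex f appears in no bag, so the decomposition is invalid.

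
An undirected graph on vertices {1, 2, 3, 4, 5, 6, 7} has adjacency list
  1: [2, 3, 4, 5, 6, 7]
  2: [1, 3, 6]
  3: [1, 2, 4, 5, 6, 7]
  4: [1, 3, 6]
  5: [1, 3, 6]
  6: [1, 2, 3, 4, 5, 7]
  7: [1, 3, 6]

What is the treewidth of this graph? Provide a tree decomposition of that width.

The largest bag has 4 vertices, giving width 3; this decomposition certifies tw(G) ≤ 3. Conversely, {1, 2, 3, 6} is a clique of size 4, and the vertices of any clique must share a bag in every tree decomposition; so some bag has ≥ 4 vertices and tw(G) ≥ 3. Hence tw(G) = 3 exactly.

Treewidth 3.
One such decomposition:
Bags: B1 = {1, 2, 3, 6}  B2 = {1, 3, 4, 6}  B3 = {1, 3, 5, 6}  B4 = {1, 3, 6, 7}
Tree: B1–B2, B1–B3, B2–B4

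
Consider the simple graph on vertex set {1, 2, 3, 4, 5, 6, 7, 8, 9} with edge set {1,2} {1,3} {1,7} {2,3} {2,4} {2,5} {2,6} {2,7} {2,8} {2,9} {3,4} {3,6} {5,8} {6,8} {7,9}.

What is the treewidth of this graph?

A width-2 tree decomposition is:
Bags: B1 = {1, 2, 7}  B2 = {1, 2, 3}  B3 = {2, 3, 6}  B4 = {2, 6, 8}  B5 = {2, 3, 4}  B6 = {2, 5, 8}  B7 = {2, 7, 9}
Tree: B1–B2, B2–B3, B3–B4, B2–B5, B4–B6, B1–B7
Each bag holds 3 vertices, so the decomposition has width 2, which upper-bounds the treewidth. On the other hand G contains the 3-clique {1, 2, 3}. A clique must lie in a single bag of any decomposition, so no decomposition can have width below 2. Combining the bounds, tw(G) = 2.

2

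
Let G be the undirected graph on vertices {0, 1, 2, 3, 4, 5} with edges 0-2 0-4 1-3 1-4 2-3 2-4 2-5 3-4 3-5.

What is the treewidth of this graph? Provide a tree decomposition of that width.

Treewidth 2.
Bags: B1 = {1, 3, 4}  B2 = {2, 3, 4}  B3 = {0, 2, 4}  B4 = {2, 3, 5}
Tree: B1–B2, B2–B3, B2–B4

The largest bag has 3 vertices, giving width 2; this decomposition certifies tw(G) ≤ 2. Conversely, {1, 3, 4} is a clique of size 3, and the vertices of any clique must share a bag in every tree decomposition; so some bag has ≥ 3 vertices and tw(G) ≥ 2. Combining the bounds, tw(G) = 2.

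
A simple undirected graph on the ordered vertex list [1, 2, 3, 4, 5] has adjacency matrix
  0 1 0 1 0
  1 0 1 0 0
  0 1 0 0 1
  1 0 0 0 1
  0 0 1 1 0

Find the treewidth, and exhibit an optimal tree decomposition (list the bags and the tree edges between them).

Every bag has size at most 3, so the width is 3 − 1 = 2 and tw(G) ≤ 2. The edges 2–1–4–5–3–2 form a cycle, so G is not a tree and its treewidth is at least 2. Hence tw(G) = 2 exactly.

Treewidth 2.
Bags: B1 = {1, 2, 4}  B2 = {2, 4, 5}  B3 = {2, 3, 5}
Tree: B1–B2, B2–B3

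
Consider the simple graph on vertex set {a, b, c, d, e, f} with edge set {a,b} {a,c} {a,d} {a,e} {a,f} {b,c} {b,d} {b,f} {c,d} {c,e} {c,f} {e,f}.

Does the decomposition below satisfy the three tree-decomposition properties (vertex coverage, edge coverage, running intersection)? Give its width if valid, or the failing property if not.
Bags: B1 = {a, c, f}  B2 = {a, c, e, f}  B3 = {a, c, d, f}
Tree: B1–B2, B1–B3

No — vertex b appears in no bag.

A tree decomposition must satisfy three properties: every vertex lies in some bag; for every edge, both endpoints lie together in some bag; and for every vertex, the bags containing it form a connected subtree. Here vertex b appears in no bag, so the decomposition is invalid.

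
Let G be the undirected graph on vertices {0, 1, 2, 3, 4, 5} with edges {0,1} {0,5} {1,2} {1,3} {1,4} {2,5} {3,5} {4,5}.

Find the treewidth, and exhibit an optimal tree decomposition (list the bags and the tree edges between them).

Every bag has size at most 3, so the width is 3 − 1 = 2 and tw(G) ≤ 2. The edges 4–5–3–1–4 form a cycle, so G is not a tree and its treewidth is at least 2. Combining the bounds, tw(G) = 2.

Treewidth 2.
One optimal decomposition is:
Bags: B1 = {1, 4, 5}  B2 = {1, 3, 5}  B3 = {1, 2, 5}  B4 = {0, 1, 5}
Tree: B1–B2, B2–B3, B3–B4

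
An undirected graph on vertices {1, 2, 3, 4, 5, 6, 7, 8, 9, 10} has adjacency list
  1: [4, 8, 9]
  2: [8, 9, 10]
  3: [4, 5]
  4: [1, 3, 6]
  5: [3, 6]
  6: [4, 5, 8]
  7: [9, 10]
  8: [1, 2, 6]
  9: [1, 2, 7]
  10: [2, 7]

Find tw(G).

2

A width-2 tree decomposition is:
Bags: B1 = {3, 4, 5}  B2 = {4, 5, 6}  B3 = {1, 4, 6}  B4 = {1, 6, 8}  B5 = {1, 8, 9}  B6 = {2, 8, 9}  B7 = {2, 7, 9}  B8 = {2, 7, 10}
Tree: B1–B2, B2–B3, B3–B4, B4–B5, B5–B6, B6–B7, B7–B8
Every bag has size at most 3, so the width is 3 − 1 = 2 and tw(G) ≤ 2. For the lower bound, G contains the cycle 3–5–6–4–3, so G is not a forest; only forests have treewidth ≤ 1, hence tw(G) ≥ 2. The upper and lower bounds meet at 2, so that is the treewidth.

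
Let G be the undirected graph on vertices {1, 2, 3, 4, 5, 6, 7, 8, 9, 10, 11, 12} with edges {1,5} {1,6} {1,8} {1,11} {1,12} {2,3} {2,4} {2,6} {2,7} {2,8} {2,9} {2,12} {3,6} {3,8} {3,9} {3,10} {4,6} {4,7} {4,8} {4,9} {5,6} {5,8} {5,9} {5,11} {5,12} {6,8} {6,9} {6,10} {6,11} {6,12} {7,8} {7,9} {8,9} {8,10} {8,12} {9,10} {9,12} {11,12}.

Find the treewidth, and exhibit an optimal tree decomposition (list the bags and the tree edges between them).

Each bag holds 5 vertices, so the decomposition has width 4, which upper-bounds the treewidth. Conversely, {1, 5, 6, 8, 12} is a clique of size 5, and the vertices of any clique must share a bag in every tree decomposition; so some bag has ≥ 5 vertices and tw(G) ≥ 4. The upper and lower bounds meet at 4, so that is the treewidth.

Treewidth 4.
One such decomposition:
Bags: B1 = {2, 6, 8, 9, 12}  B2 = {5, 6, 8, 9, 12}  B3 = {1, 5, 6, 8, 12}  B4 = {1, 5, 6, 11, 12}  B5 = {2, 4, 6, 8, 9}  B6 = {2, 4, 7, 8, 9}  B7 = {2, 3, 6, 8, 9}  B8 = {3, 6, 8, 9, 10}
Tree: B1–B2, B2–B3, B3–B4, B1–B5, B5–B6, B1–B7, B7–B8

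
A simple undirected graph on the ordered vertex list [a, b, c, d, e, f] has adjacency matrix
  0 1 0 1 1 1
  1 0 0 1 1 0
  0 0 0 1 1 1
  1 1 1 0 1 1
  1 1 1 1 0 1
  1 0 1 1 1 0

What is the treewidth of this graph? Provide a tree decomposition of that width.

Every bag has size at most 4, so the width is 4 − 1 = 3 and tw(G) ≤ 3. On the other hand G contains the 4-clique {c, d, e, f}. A clique must lie in a single bag of any decomposition, so no decomposition can have width below 3. Hence tw(G) = 3 exactly.

Treewidth 3.
One such decomposition:
Bags: B1 = {a, d, e, f}  B2 = {a, b, d, e}  B3 = {c, d, e, f}
Tree: B1–B2, B1–B3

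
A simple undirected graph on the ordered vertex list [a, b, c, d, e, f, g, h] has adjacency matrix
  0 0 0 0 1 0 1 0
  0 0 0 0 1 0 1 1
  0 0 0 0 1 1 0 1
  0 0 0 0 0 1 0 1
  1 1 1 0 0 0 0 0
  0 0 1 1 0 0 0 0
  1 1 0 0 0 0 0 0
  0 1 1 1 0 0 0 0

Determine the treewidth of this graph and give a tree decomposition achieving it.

Treewidth 2.
Bags: B1 = {d, f, h}  B2 = {c, f, h}  B3 = {b, c, h}  B4 = {b, c, e}  B5 = {b, e, g}  B6 = {a, e, g}
Tree: B1–B2, B2–B3, B3–B4, B4–B5, B5–B6

The largest bag has 3 vertices, giving width 2; this decomposition certifies tw(G) ≤ 2. For the lower bound, G contains the cycle d–f–c–h–d, so G is not a forest; only forests have treewidth ≤ 1, hence tw(G) ≥ 2. The upper and lower bounds meet at 2, so that is the treewidth.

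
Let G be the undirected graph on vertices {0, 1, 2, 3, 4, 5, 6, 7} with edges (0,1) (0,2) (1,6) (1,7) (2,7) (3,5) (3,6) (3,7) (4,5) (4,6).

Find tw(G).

2

A width-2 tree decomposition is:
Bags: B1 = {0, 1, 2}  B2 = {1, 2, 7}  B3 = {1, 6, 7}  B4 = {3, 6, 7}  B5 = {3, 4, 6}  B6 = {3, 4, 5}
Tree: B1–B2, B2–B3, B3–B4, B4–B5, B5–B6
Every bag has size at most 3, so the width is 3 − 1 = 2 and tw(G) ≤ 2. Since 0–2–7–1–0 is a cycle in G, G is not acyclic. Forests are exactly the graphs of treewidth ≤ 1, so tw(G) ≥ 2. Combining the bounds, tw(G) = 2.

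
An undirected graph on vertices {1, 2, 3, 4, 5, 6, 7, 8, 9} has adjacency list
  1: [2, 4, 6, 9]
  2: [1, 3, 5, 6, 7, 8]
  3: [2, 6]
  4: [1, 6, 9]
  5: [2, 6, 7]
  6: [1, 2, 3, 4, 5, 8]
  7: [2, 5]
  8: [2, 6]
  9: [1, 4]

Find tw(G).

2

A width-2 tree decomposition is:
Bags: B1 = {2, 5, 6}  B2 = {1, 2, 6}  B3 = {2, 6, 8}  B4 = {2, 3, 6}  B5 = {1, 4, 6}  B6 = {2, 5, 7}  B7 = {1, 4, 9}
Tree: B1–B2, B2–B3, B3–B4, B2–B5, B1–B6, B5–B7
Every bag has size at most 3, so the width is 3 − 1 = 2 and tw(G) ≤ 2. For the lower bound, the 3 vertices {1, 4, 9} are pairwise adjacent, and any tree decomposition puts a clique entirely inside one bag — forcing width ≥ 2. Hence tw(G) = 2 exactly.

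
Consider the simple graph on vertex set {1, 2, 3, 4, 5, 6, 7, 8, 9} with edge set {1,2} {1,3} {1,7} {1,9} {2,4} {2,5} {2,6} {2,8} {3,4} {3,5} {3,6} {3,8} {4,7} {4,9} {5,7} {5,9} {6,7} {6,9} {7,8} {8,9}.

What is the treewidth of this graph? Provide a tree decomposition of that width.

Each bag holds 5 vertices, so the decomposition has width 4, which upper-bounds the treewidth. For the lower bound: the 5 vertex sets {5,7}, {2,6}, {3,4}, {9}, {1} are disjoint, each induces a connected subgraph, and every pair is joined by at least one edge of G. Contracting each set to a single vertex therefore yields K_{5} as a minor, and since treewidth is minor-monotone, tw(G) ≥ tw(K_{5}) = 4. Combining the bounds, tw(G) = 4.

Treewidth 4.
One such decomposition:
Bags: B1 = {2, 3, 5, 7, 9}  B2 = {2, 3, 6, 7, 9}  B3 = {2, 3, 4, 7, 9}  B4 = {1, 2, 3, 7, 9}  B5 = {2, 3, 7, 8, 9}
Tree: B1–B2, B2–B3, B3–B4, B4–B5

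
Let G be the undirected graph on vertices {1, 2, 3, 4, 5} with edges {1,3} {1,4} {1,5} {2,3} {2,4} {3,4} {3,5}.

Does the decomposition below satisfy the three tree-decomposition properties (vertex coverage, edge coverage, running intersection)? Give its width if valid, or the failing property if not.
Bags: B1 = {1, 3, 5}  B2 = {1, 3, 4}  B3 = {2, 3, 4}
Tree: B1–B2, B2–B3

Yes; width 2.

Checking the three conditions: (i) the bags cover all of {1, 2, 3, 4, 5}; (ii) for each edge, some bag contains both endpoints; (iii) the bags containing any fixed vertex form a subtree. All hold, so the decomposition is valid with width 3 − 1 = 2.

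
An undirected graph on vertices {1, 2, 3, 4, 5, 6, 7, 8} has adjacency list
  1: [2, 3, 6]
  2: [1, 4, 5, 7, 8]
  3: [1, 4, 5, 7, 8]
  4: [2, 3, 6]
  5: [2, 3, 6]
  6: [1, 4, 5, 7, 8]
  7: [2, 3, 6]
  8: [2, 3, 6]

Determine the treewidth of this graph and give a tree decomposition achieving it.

Treewidth 3.
One optimal decomposition is:
Bags: B1 = {1, 2, 3, 6}  B2 = {2, 3, 4, 6}  B3 = {2, 3, 5, 6}  B4 = {2, 3, 6, 7}  B5 = {2, 3, 6, 8}
Tree: B1–B2, B2–B3, B3–B4, B4–B5

Every bag has size at most 4, so the width is 4 − 1 = 3 and tw(G) ≤ 3. For the lower bound: the 4 vertex sets {1,3}, {4,6}, {2}, {5} are disjoint, each induces a connected subgraph, and every pair is joined by at least one edge of G. Contracting each set to a single vertex therefore yields K_{4} as a minor, and since treewidth is minor-monotone, tw(G) ≥ tw(K_{4}) = 3. Therefore the treewidth is 3.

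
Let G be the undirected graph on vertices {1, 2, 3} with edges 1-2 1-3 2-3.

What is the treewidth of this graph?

A width-2 tree decomposition is:
Bags: B1 = {1, 2, 3}
Tree: (single bag)
With just one bag of size 3, the width is 3 − 1 = 2, so tw(G) ≤ 2. For the lower bound, the 3 vertices {1, 2, 3} are pairwise adjacent, and any tree decomposition puts a clique entirely inside one bag — forcing width ≥ 2. Combining the bounds, tw(G) = 2.

2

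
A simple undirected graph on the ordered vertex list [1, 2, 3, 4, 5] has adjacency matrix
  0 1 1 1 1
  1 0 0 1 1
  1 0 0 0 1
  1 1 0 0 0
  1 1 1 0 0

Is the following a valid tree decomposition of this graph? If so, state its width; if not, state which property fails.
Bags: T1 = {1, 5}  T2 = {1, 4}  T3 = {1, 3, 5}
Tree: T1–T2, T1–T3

A tree decomposition must satisfy three properties: every vertex lies in some bag; for every edge, both endpoints lie together in some bag; and for every vertex, the bags containing it form a connected subtree. Here vertex 2 appears in no bag, so the decomposition is invalid.

No — vertex 2 appears in no bag.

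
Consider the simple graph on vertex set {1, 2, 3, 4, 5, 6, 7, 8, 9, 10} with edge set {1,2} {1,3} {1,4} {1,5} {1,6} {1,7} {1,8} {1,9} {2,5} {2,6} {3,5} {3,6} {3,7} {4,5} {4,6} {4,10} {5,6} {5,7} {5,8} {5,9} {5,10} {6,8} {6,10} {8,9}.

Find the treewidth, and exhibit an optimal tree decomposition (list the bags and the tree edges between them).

Each bag holds 4 vertices, so the decomposition has width 3, which upper-bounds the treewidth. Conversely, {1, 5, 8, 9} is a clique of size 4, and the vertices of any clique must share a bag in every tree decomposition; so some bag has ≥ 4 vertices and tw(G) ≥ 3. The upper and lower bounds meet at 3, so that is the treewidth.

Treewidth 3.
One optimal decomposition is:
Bags: B1 = {1, 4, 5, 6}  B2 = {1, 5, 6, 8}  B3 = {1, 2, 5, 6}  B4 = {1, 5, 8, 9}  B5 = {4, 5, 6, 10}  B6 = {1, 3, 5, 6}  B7 = {1, 3, 5, 7}
Tree: B1–B2, B2–B3, B2–B4, B1–B5, B2–B6, B6–B7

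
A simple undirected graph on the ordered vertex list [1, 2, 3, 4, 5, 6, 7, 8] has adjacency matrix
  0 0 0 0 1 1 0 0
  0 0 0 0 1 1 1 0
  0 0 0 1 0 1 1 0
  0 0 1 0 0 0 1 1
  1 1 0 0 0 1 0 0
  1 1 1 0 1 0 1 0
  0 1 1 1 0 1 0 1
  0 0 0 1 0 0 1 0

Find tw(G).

A width-2 tree decomposition is:
Bags: B1 = {3, 6, 7}  B2 = {3, 4, 7}  B3 = {2, 6, 7}  B4 = {2, 5, 6}  B5 = {4, 7, 8}  B6 = {1, 5, 6}
Tree: B1–B2, B1–B3, B3–B4, B2–B5, B4–B6
Every bag has size at most 3, so the width is 3 − 1 = 2 and tw(G) ≤ 2. Conversely, {4, 7, 8} is a clique of size 3, and the vertices of any clique must share a bag in every tree decomposition; so some bag has ≥ 3 vertices and tw(G) ≥ 2. Therefore the treewidth is 2.

2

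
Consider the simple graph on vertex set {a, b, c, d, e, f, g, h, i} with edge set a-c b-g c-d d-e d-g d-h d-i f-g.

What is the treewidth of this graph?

A width-1 tree decomposition is:
Bags: B1 = {d, e}  B2 = {d, g}  B3 = {c, d}  B4 = {d, i}  B5 = {a, c}  B6 = {d, h}  B7 = {f, g}  B8 = {b, g}
Tree: B1–B2, B1–B3, B3–B4, B3–B5, B1–B6, B2–B7, B2–B8
The largest bag has 2 vertices, giving width 1; this decomposition certifies tw(G) ≤ 1. Since G has at least one edge (e.g. d–e), it is not an edgeless graph, so tw(G) ≥ 1. Combining the bounds, tw(G) = 1.

1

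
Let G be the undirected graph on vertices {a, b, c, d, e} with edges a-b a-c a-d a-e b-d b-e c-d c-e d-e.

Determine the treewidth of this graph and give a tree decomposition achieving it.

Every bag has size at most 4, so the width is 4 − 1 = 3 and tw(G) ≤ 3. Conversely, {a, c, d, e} is a clique of size 4, and the vertices of any clique must share a bag in every tree decomposition; so some bag has ≥ 4 vertices and tw(G) ≥ 3. Therefore the treewidth is 3.

Treewidth 3.
One optimal decomposition is:
Bags: B1 = {a, c, d, e}  B2 = {a, b, d, e}
Tree: B1–B2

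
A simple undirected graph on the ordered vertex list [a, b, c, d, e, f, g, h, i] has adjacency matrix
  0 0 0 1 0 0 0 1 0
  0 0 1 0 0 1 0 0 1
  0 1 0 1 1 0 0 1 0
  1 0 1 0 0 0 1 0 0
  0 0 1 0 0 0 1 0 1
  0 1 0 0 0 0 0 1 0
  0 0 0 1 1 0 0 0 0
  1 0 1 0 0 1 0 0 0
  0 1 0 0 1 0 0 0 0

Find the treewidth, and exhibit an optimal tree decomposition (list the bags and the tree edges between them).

Treewidth 3.
One such decomposition:
Bags: B1 = {a, d, e, g}  B2 = {a, c, d, e}  B3 = {a, c, e, h}  B4 = {c, e, h, i}  B5 = {b, c, h, i}  B6 = {b, f, h, i}
Tree: B1–B2, B2–B3, B3–B4, B4–B5, B5–B6

The largest bag has 4 vertices, giving width 3; this decomposition certifies tw(G) ≤ 3. For the lower bound: the 4 vertex sets {a,d,g}, {e}, {c}, {b,f,h,i} are disjoint, each induces a connected subgraph, and every pair is joined by at least one edge of G. Contracting each set to a single vertex therefore yields K_{4} as a minor, and since treewidth is minor-monotone, tw(G) ≥ tw(K_{4}) = 3. Combining the bounds, tw(G) = 3.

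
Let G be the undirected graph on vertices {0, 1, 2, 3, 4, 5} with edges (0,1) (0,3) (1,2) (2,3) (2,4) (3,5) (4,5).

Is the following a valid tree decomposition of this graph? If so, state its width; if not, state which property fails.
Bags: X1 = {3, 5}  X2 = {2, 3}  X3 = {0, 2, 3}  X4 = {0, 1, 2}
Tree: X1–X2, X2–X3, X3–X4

A tree decomposition must satisfy three properties: every vertex lies in some bag; for every edge, both endpoints lie together in some bag; and for every vertex, the bags containing it form a connected subtree. Here vertex 4 appears in no bag, so the decomposition is invalid.

No — vertex 4 appears in no bag.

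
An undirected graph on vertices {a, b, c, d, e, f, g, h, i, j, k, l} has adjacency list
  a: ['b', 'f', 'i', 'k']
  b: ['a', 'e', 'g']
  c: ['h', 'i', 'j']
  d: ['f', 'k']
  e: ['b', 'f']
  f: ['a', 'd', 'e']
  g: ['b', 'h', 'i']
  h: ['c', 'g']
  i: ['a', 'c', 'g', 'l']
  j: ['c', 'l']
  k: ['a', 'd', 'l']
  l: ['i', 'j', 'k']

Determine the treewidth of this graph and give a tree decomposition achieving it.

Each bag holds 4 vertices, so the decomposition has width 3, which upper-bounds the treewidth. For the lower bound: the 4 vertex sets {c,h,j}, {l}, {i}, {a,b,g,k} are disjoint, each induces a connected subgraph, and every pair is joined by at least one edge of G. Contracting each set to a single vertex therefore yields K_{4} as a minor, and since treewidth is minor-monotone, tw(G) ≥ tw(K_{4}) = 3. The upper and lower bounds meet at 3, so that is the treewidth.

Treewidth 3.
Bags: B1 = {c, h, j, l}  B2 = {c, h, i, l}  B3 = {g, h, i, l}  B4 = {g, i, k, l}  B5 = {a, g, i, k}  B6 = {a, b, g, k}  B7 = {a, b, d, k}  B8 = {a, b, d, f}  B9 = {b, d, e, f}
Tree: B1–B2, B2–B3, B3–B4, B4–B5, B5–B6, B6–B7, B7–B8, B8–B9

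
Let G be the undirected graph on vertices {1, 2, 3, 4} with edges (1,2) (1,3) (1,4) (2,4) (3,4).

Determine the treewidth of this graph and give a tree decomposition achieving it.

Treewidth 2.
One such decomposition:
Bags: B1 = {1, 3, 4}  B2 = {1, 2, 4}
Tree: B1–B2

Every bag has size at most 3, so the width is 3 − 1 = 2 and tw(G) ≤ 2. For the lower bound, the 3 vertices {1, 2, 4} are pairwise adjacent, and any tree decomposition puts a clique entirely inside one bag — forcing width ≥ 2. Therefore the treewidth is 2.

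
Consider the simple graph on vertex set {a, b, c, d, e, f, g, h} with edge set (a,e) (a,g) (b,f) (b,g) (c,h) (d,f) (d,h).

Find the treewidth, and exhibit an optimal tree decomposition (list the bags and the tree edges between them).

The largest bag has 2 vertices, giving width 1; this decomposition certifies tw(G) ≤ 1. G has an edge, so its treewidth is at least 1. The upper and lower bounds meet at 1, so that is the treewidth.

Treewidth 1.
Bags: B1 = {a, e}  B2 = {a, g}  B3 = {b, g}  B4 = {b, f}  B5 = {d, f}  B6 = {d, h}  B7 = {c, h}
Tree: B1–B2, B2–B3, B3–B4, B4–B5, B5–B6, B6–B7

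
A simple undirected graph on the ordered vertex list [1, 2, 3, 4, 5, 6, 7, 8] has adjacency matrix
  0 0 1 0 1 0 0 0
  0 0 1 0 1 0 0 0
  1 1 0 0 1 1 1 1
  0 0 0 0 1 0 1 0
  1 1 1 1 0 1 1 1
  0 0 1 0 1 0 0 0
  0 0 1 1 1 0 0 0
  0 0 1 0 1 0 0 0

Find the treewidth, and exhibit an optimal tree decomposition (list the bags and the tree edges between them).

Treewidth 2.
Bags: B1 = {3, 5, 8}  B2 = {3, 5, 6}  B3 = {3, 5, 7}  B4 = {4, 5, 7}  B5 = {2, 3, 5}  B6 = {1, 3, 5}
Tree: B1–B2, B1–B3, B3–B4, B1–B5, B1–B6

The largest bag has 3 vertices, giving width 2; this decomposition certifies tw(G) ≤ 2. For the lower bound, the 3 vertices {1, 3, 5} are pairwise adjacent, and any tree decomposition puts a clique entirely inside one bag — forcing width ≥ 2. Combining the bounds, tw(G) = 2.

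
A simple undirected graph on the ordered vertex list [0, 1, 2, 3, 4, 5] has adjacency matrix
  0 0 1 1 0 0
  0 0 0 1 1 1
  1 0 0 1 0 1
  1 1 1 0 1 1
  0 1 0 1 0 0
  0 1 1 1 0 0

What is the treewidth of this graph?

2

A width-2 tree decomposition is:
Bags: B1 = {1, 3, 5}  B2 = {1, 3, 4}  B3 = {2, 3, 5}  B4 = {0, 2, 3}
Tree: B1–B2, B1–B3, B3–B4
The largest bag has 3 vertices, giving width 2; this decomposition certifies tw(G) ≤ 2. Conversely, {0, 2, 3} is a clique of size 3, and the vertices of any clique must share a bag in every tree decomposition; so some bag has ≥ 3 vertices and tw(G) ≥ 2. Combining the bounds, tw(G) = 2.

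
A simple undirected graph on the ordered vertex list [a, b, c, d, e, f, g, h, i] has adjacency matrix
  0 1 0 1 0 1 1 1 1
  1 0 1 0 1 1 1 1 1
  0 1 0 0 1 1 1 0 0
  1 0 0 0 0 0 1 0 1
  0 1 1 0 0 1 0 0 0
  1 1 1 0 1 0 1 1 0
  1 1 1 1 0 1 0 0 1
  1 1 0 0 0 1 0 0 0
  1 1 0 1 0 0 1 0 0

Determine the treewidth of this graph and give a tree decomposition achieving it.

Treewidth 3.
Bags: B1 = {a, b, g, i}  B2 = {a, b, f, g}  B3 = {a, d, g, i}  B4 = {b, c, f, g}  B5 = {b, c, e, f}  B6 = {a, b, f, h}
Tree: B1–B2, B1–B3, B2–B4, B4–B5, B2–B6

The largest bag has 4 vertices, giving width 3; this decomposition certifies tw(G) ≤ 3. Conversely, {a, d, g, i} is a clique of size 4, and the vertices of any clique must share a bag in every tree decomposition; so some bag has ≥ 4 vertices and tw(G) ≥ 3. Combining the bounds, tw(G) = 3.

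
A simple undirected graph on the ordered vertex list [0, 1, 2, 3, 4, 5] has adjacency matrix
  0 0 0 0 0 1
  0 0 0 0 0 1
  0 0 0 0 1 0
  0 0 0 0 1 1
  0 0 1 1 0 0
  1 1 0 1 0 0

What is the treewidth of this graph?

1

A width-1 tree decomposition is:
Bags: B1 = {3, 4}  B2 = {3, 5}  B3 = {0, 5}  B4 = {1, 5}  B5 = {2, 4}
Tree: B1–B2, B2–B3, B2–B4, B1–B5
Every bag has size at most 2, so the width is 2 − 1 = 1 and tw(G) ≤ 1. Since G has at least one edge (e.g. 4–3), it is not an edgeless graph, so tw(G) ≥ 1. The upper and lower bounds meet at 1, so that is the treewidth.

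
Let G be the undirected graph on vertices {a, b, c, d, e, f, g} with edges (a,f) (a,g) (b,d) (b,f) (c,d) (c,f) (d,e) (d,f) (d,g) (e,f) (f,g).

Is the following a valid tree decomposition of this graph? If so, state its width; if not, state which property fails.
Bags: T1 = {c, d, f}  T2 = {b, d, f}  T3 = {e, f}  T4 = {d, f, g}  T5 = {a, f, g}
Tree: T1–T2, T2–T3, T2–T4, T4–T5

No — edge (d,e) lies in no bag.

A tree decomposition must satisfy three properties: every vertex lies in some bag; for every edge, both endpoints lie together in some bag; and for every vertex, the bags containing it form a connected subtree. Here edge (d,e) lies in no bag, so the decomposition is invalid.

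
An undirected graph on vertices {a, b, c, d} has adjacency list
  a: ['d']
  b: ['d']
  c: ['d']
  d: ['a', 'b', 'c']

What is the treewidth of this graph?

A width-1 tree decomposition is:
Bags: B1 = {b, d}  B2 = {c, d}  B3 = {a, d}
Tree: B1–B2, B2–B3
The largest bag has 2 vertices, giving width 1; this decomposition certifies tw(G) ≤ 1. Any graph with an edge has treewidth ≥ 1, and G has the edge b–d. Therefore the treewidth is 1.

1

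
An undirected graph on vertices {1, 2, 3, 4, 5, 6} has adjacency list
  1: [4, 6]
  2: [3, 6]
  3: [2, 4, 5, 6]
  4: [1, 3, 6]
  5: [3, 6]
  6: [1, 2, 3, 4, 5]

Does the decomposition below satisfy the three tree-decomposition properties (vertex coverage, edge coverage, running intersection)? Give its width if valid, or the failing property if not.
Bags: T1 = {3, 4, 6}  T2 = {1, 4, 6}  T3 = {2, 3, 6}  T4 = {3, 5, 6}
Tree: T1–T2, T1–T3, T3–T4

Yes; width 2.

Vertex coverage: the bags together contain {1, 2, 3, 4, 5, 6}, the full vertex set. Edge coverage: each edge of G has both endpoints in at least one bag. Running intersection: for every vertex, the bags containing it form a connected subtree. All three properties hold, so this is a valid tree decomposition of width max|bag| − 1 = 2, and hence tw(G) ≤ 2.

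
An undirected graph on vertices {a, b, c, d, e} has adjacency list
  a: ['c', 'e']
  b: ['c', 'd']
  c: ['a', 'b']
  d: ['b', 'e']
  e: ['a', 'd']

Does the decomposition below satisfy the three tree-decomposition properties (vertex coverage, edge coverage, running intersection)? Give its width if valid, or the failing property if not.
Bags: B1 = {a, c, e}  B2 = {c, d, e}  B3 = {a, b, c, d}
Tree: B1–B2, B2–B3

No — bags containing vertex a are not connected in the tree.

A tree decomposition must satisfy three properties: every vertex lies in some bag; for every edge, both endpoints lie together in some bag; and for every vertex, the bags containing it form a connected subtree. Here bags containing vertex a are not connected in the tree, so the decomposition is invalid.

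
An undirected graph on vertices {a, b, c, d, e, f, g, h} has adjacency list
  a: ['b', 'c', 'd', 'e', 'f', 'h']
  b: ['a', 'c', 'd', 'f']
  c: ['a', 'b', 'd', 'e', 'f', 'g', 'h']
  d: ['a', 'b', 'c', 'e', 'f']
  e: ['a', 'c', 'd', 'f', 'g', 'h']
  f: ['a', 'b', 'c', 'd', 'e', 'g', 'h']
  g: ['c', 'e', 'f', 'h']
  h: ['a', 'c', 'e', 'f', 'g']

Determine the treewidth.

A width-4 tree decomposition is:
Bags: B1 = {a, c, d, e, f}  B2 = {a, c, e, f, h}  B3 = {a, b, c, d, f}  B4 = {c, e, f, g, h}
Tree: B1–B2, B1–B3, B2–B4
Every bag has size at most 5, so the width is 5 − 1 = 4 and tw(G) ≤ 4. For the lower bound, the 5 vertices {c, e, f, g, h} are pairwise adjacent, and any tree decomposition puts a clique entirely inside one bag — forcing width ≥ 4. The upper and lower bounds meet at 4, so that is the treewidth.

4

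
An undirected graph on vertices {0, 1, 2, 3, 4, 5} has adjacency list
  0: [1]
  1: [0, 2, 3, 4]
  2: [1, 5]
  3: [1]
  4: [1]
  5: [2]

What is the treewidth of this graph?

1

A width-1 tree decomposition is:
Bags: B1 = {1, 2}  B2 = {1, 4}  B3 = {0, 1}  B4 = {2, 5}  B5 = {1, 3}
Tree: B1–B2, B1–B3, B1–B4, B1–B5
Each bag holds 2 vertices, so the decomposition has width 1, which upper-bounds the treewidth. G has an edge, so its treewidth is at least 1. The upper and lower bounds meet at 1, so that is the treewidth.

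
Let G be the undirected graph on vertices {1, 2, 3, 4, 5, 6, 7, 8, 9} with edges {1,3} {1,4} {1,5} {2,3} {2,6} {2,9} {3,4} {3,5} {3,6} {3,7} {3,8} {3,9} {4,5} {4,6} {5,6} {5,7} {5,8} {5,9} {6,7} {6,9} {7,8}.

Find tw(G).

A width-3 tree decomposition is:
Bags: B1 = {3, 4, 5, 6}  B2 = {3, 5, 6, 7}  B3 = {3, 5, 6, 9}  B4 = {3, 5, 7, 8}  B5 = {2, 3, 6, 9}  B6 = {1, 3, 4, 5}
Tree: B1–B2, B1–B3, B2–B4, B3–B5, B1–B6
The largest bag has 4 vertices, giving width 3; this decomposition certifies tw(G) ≤ 3. Conversely, {2, 3, 6, 9} is a clique of size 4, and the vertices of any clique must share a bag in every tree decomposition; so some bag has ≥ 4 vertices and tw(G) ≥ 3. Hence tw(G) = 3 exactly.

3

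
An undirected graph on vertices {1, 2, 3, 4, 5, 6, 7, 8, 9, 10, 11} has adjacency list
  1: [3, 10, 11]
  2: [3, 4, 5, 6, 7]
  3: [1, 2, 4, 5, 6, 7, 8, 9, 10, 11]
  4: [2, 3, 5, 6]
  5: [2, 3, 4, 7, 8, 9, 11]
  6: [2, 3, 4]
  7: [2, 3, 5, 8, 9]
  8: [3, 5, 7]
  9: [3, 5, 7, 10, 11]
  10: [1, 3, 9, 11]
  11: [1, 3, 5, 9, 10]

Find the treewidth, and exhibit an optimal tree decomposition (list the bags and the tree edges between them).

Each bag holds 4 vertices, so the decomposition has width 3, which upper-bounds the treewidth. For the lower bound, the 4 vertices {1, 3, 10, 11} are pairwise adjacent, and any tree decomposition puts a clique entirely inside one bag — forcing width ≥ 3. Therefore the treewidth is 3.

Treewidth 3.
One such decomposition:
Bags: B1 = {3, 5, 9, 11}  B2 = {3, 5, 7, 9}  B3 = {3, 5, 7, 8}  B4 = {3, 9, 10, 11}  B5 = {1, 3, 10, 11}  B6 = {2, 3, 5, 7}  B7 = {2, 3, 4, 5}  B8 = {2, 3, 4, 6}
Tree: B1–B2, B2–B3, B1–B4, B4–B5, B2–B6, B6–B7, B7–B8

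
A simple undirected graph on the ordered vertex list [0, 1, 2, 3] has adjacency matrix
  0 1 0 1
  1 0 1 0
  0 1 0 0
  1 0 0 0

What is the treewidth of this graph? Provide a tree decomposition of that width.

Each bag holds 2 vertices, so the decomposition has width 1, which upper-bounds the treewidth. G has an edge, so its treewidth is at least 1. Combining the bounds, tw(G) = 1.

Treewidth 1.
One such decomposition:
Bags: B1 = {0, 3}  B2 = {0, 1}  B3 = {1, 2}
Tree: B1–B2, B2–B3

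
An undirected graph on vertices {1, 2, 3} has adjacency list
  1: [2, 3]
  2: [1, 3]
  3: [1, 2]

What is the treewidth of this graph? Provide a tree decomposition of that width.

With just one bag of size 3, the width is 3 − 1 = 2, so tw(G) ≤ 2. For the lower bound, the 3 vertices {1, 2, 3} are pairwise adjacent, and any tree decomposition puts a clique entirely inside one bag — forcing width ≥ 2. Therefore the treewidth is 2.

Treewidth 2.
One such decomposition:
Bags: B1 = {1, 2, 3}
Tree: (single bag)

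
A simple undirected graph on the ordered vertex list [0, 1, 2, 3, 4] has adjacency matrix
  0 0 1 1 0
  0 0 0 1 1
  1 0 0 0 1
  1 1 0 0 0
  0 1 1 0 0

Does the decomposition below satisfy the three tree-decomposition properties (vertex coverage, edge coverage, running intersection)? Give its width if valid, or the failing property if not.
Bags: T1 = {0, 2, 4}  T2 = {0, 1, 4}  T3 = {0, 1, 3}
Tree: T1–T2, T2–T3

Every vertex of G appears in some bag (union = {0, 1, 2, 3, 4}); every edge is covered by a bag; and for each vertex v the set of bags containing v is connected in the bag tree. The decomposition is therefore valid. The largest bag has 3 vertices, so the width is 2.

Yes; width 2.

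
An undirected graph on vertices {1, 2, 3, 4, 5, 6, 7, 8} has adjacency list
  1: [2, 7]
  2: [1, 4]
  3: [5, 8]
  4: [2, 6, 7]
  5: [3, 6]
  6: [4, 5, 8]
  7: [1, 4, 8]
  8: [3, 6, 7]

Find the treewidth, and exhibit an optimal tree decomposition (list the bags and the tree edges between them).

Each bag holds 3 vertices, so the decomposition has width 2, which upper-bounds the treewidth. Since 2–1–7–4–2 is a cycle in G, G is not acyclic. Forests are exactly the graphs of treewidth ≤ 1, so tw(G) ≥ 2. Combining the bounds, tw(G) = 2.

Treewidth 2.
One optimal decomposition is:
Bags: B1 = {1, 2, 4}  B2 = {1, 4, 7}  B3 = {4, 6, 7}  B4 = {6, 7, 8}  B5 = {5, 6, 8}  B6 = {3, 5, 8}
Tree: B1–B2, B2–B3, B3–B4, B4–B5, B5–B6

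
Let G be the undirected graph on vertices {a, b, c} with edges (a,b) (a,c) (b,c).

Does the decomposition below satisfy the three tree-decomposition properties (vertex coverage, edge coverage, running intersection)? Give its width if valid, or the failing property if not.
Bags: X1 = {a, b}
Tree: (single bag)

A tree decomposition must satisfy three properties: every vertex lies in some bag; for every edge, both endpoints lie together in some bag; and for every vertex, the bags containing it form a connected subtree. Here vertex c appears in no bag, so the decomposition is invalid.

No — vertex c appears in no bag.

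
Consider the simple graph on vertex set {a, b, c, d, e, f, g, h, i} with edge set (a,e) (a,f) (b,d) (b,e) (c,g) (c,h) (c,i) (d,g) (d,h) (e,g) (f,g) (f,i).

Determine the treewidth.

3

A width-3 tree decomposition is:
Bags: B1 = {b, c, d, h}  B2 = {b, c, d, g}  B3 = {b, c, e, g}  B4 = {c, e, g, i}  B5 = {e, f, g, i}  B6 = {a, e, f, i}
Tree: B1–B2, B2–B3, B3–B4, B4–B5, B5–B6
Each bag holds 4 vertices, so the decomposition has width 3, which upper-bounds the treewidth. For the lower bound: the 4 vertex sets {b,d,h}, {c}, {g}, {a,e,f,i} are disjoint, each induces a connected subgraph, and every pair is joined by at least one edge of G. Contracting each set to a single vertex therefore yields K_{4} as a minor, and since treewidth is minor-monotone, tw(G) ≥ tw(K_{4}) = 3. Hence tw(G) = 3 exactly.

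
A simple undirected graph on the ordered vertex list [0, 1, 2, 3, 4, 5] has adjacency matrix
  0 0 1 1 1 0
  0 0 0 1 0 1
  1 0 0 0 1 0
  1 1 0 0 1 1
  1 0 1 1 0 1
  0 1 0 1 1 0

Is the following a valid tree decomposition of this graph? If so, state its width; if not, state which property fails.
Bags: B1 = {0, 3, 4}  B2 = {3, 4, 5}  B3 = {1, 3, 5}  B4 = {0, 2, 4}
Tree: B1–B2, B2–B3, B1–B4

Yes; width 2.

Vertex coverage: the bags together contain {0, 1, 2, 3, 4, 5}, the full vertex set. Edge coverage: each edge of G has both endpoints in at least one bag. Running intersection: for every vertex, the bags containing it form a connected subtree. All three properties hold, so this is a valid tree decomposition of width max|bag| − 1 = 2, and hence tw(G) ≤ 2.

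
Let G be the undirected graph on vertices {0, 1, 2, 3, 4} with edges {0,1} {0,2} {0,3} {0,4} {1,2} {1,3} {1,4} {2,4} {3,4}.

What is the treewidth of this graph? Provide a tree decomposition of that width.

Every bag has size at most 4, so the width is 4 − 1 = 3 and tw(G) ≤ 3. For the lower bound, the 4 vertices {0, 1, 2, 4} are pairwise adjacent, and any tree decomposition puts a clique entirely inside one bag — forcing width ≥ 3. The upper and lower bounds meet at 3, so that is the treewidth.

Treewidth 3.
One such decomposition:
Bags: B1 = {0, 1, 3, 4}  B2 = {0, 1, 2, 4}
Tree: B1–B2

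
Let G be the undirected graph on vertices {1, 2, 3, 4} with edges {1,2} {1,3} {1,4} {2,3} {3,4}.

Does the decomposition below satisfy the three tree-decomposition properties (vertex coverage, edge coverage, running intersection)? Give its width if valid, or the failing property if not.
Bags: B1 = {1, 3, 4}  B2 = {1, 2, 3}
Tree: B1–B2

Yes; width 2.

Checking the three conditions: (i) the bags cover all of {1, 2, 3, 4}; (ii) for each edge, some bag contains both endpoints; (iii) the bags containing any fixed vertex form a subtree. All hold, so the decomposition is valid with width 3 − 1 = 2.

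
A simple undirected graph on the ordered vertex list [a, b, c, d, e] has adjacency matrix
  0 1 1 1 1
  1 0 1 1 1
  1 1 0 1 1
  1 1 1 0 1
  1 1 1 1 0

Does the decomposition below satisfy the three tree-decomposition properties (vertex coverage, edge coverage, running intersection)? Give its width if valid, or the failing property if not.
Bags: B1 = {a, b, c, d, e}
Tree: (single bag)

Checking the three conditions: (i) the bags cover all of {a, b, c, d, e}; (ii) for each edge, some bag contains both endpoints; (iii) the bags containing any fixed vertex form a subtree. All hold, so the decomposition is valid with width 5 − 1 = 4.

Yes; width 4.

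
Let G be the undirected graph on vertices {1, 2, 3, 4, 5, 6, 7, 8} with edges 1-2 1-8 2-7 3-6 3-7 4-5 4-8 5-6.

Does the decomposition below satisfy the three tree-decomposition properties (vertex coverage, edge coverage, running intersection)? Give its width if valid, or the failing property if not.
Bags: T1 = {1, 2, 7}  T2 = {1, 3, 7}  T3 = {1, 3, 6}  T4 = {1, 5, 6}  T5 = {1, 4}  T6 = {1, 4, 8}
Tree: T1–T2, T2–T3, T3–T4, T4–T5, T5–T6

A tree decomposition must satisfy three properties: every vertex lies in some bag; for every edge, both endpoints lie together in some bag; and for every vertex, the bags containing it form a connected subtree. Here edge (5,4) lies in no bag, so the decomposition is invalid.

No — edge (5,4) lies in no bag.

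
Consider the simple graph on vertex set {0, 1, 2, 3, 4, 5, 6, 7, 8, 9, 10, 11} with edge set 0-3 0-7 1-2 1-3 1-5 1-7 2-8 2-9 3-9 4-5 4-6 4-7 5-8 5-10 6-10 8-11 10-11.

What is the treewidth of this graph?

3

A width-3 tree decomposition is:
Bags: B1 = {6, 8, 10, 11}  B2 = {5, 6, 8, 10}  B3 = {4, 5, 6, 8}  B4 = {2, 4, 5, 8}  B5 = {1, 2, 4, 5}  B6 = {1, 2, 4, 7}  B7 = {1, 2, 7, 9}  B8 = {1, 3, 7, 9}  B9 = {0, 3, 7, 9}
Tree: B1–B2, B2–B3, B3–B4, B4–B5, B5–B6, B6–B7, B7–B8, B8–B9
Every bag has size at most 4, so the width is 4 − 1 = 3 and tw(G) ≤ 3. For the lower bound: the 4 vertex sets {6,10,11}, {8}, {5}, {1,2,4,7} are disjoint, each induces a connected subgraph, and every pair is joined by at least one edge of G. Contracting each set to a single vertex therefore yields K_{4} as a minor, and since treewidth is minor-monotone, tw(G) ≥ tw(K_{4}) = 3. The upper and lower bounds meet at 3, so that is the treewidth.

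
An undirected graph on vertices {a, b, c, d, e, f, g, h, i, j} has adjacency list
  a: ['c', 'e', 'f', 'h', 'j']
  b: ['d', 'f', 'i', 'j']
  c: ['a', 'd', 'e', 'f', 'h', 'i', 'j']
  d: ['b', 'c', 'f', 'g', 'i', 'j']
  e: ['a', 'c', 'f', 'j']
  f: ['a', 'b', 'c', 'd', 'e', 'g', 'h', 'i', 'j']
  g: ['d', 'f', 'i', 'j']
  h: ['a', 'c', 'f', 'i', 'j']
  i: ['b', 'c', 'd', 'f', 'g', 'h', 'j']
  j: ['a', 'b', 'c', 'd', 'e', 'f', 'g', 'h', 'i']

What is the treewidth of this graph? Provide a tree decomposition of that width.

Treewidth 4.
One optimal decomposition is:
Bags: B1 = {a, c, f, h, j}  B2 = {c, f, h, i, j}  B3 = {c, d, f, i, j}  B4 = {b, d, f, i, j}  B5 = {d, f, g, i, j}  B6 = {a, c, e, f, j}
Tree: B1–B2, B2–B3, B3–B4, B4–B5, B1–B6

Every bag has size at most 5, so the width is 5 − 1 = 4 and tw(G) ≤ 4. On the other hand G contains the 5-clique {a, c, e, f, j}. A clique must lie in a single bag of any decomposition, so no decomposition can have width below 4. Hence tw(G) = 4 exactly.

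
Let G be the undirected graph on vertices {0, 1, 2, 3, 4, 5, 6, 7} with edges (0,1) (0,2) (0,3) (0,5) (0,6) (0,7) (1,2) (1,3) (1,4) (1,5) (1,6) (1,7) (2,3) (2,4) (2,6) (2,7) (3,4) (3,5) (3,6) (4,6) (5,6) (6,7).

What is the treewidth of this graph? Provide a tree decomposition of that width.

Treewidth 4.
One optimal decomposition is:
Bags: B1 = {0, 1, 2, 3, 6}  B2 = {0, 1, 2, 6, 7}  B3 = {1, 2, 3, 4, 6}  B4 = {0, 1, 3, 5, 6}
Tree: B1–B2, B1–B3, B1–B4

The largest bag has 5 vertices, giving width 4; this decomposition certifies tw(G) ≤ 4. Conversely, {0, 1, 2, 3, 6} is a clique of size 5, and the vertices of any clique must share a bag in every tree decomposition; so some bag has ≥ 5 vertices and tw(G) ≥ 4. Therefore the treewidth is 4.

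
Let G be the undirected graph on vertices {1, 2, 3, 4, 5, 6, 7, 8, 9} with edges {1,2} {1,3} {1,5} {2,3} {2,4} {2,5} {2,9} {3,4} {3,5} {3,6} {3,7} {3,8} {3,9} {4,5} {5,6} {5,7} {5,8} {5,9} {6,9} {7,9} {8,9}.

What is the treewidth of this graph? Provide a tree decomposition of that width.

Treewidth 3.
Bags: B1 = {2, 3, 4, 5}  B2 = {1, 2, 3, 5}  B3 = {2, 3, 5, 9}  B4 = {3, 5, 7, 9}  B5 = {3, 5, 8, 9}  B6 = {3, 5, 6, 9}
Tree: B1–B2, B2–B3, B3–B4, B3–B5, B4–B6

Every bag has size at most 4, so the width is 4 − 1 = 3 and tw(G) ≤ 3. On the other hand G contains the 4-clique {1, 2, 3, 5}. A clique must lie in a single bag of any decomposition, so no decomposition can have width below 3. The upper and lower bounds meet at 3, so that is the treewidth.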